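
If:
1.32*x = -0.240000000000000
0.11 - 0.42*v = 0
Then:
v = 0.26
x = -0.18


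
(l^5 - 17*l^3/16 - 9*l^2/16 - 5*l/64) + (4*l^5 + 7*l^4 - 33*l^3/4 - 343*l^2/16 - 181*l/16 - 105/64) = 5*l^5 + 7*l^4 - 149*l^3/16 - 22*l^2 - 729*l/64 - 105/64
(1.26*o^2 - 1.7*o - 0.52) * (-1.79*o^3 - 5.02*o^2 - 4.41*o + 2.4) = -2.2554*o^5 - 3.2822*o^4 + 3.9082*o^3 + 13.1314*o^2 - 1.7868*o - 1.248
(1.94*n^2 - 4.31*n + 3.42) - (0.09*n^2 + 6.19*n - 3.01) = 1.85*n^2 - 10.5*n + 6.43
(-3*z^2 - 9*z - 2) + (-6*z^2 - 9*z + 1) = -9*z^2 - 18*z - 1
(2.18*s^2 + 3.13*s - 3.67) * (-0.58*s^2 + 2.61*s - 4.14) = -1.2644*s^4 + 3.8744*s^3 + 1.2727*s^2 - 22.5369*s + 15.1938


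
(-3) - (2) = -5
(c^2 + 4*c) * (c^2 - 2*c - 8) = c^4 + 2*c^3 - 16*c^2 - 32*c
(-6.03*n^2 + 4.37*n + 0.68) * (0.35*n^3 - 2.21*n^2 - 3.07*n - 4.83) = -2.1105*n^5 + 14.8558*n^4 + 9.0924*n^3 + 14.2062*n^2 - 23.1947*n - 3.2844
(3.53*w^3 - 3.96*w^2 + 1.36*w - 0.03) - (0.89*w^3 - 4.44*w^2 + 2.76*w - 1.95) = 2.64*w^3 + 0.48*w^2 - 1.4*w + 1.92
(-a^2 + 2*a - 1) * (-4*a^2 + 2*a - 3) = 4*a^4 - 10*a^3 + 11*a^2 - 8*a + 3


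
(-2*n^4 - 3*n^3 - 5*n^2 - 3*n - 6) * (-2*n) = 4*n^5 + 6*n^4 + 10*n^3 + 6*n^2 + 12*n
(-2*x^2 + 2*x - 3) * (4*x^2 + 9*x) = -8*x^4 - 10*x^3 + 6*x^2 - 27*x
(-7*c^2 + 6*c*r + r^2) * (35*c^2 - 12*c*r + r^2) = -245*c^4 + 294*c^3*r - 44*c^2*r^2 - 6*c*r^3 + r^4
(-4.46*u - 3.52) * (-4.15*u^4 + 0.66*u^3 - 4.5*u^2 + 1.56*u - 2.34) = 18.509*u^5 + 11.6644*u^4 + 17.7468*u^3 + 8.8824*u^2 + 4.9452*u + 8.2368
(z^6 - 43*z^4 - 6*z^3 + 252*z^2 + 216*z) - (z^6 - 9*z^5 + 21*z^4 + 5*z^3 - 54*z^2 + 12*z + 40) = 9*z^5 - 64*z^4 - 11*z^3 + 306*z^2 + 204*z - 40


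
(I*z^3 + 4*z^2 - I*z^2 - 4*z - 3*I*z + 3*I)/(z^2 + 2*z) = (I*z^3 + z^2*(4 - I) - z*(4 + 3*I) + 3*I)/(z*(z + 2))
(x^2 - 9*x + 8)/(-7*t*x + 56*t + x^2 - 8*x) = (x - 1)/(-7*t + x)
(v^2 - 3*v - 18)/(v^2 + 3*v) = (v - 6)/v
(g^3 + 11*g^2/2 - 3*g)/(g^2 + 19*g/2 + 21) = g*(2*g - 1)/(2*g + 7)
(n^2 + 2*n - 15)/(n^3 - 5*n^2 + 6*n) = (n + 5)/(n*(n - 2))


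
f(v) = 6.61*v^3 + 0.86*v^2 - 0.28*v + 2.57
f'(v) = 19.83*v^2 + 1.72*v - 0.28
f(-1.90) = -39.13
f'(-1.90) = 68.04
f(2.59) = 122.46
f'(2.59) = 137.20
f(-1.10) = -4.88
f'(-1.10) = 21.82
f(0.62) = 4.30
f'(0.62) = 8.41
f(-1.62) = -22.82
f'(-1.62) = 48.98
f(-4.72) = -672.02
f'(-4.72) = 433.38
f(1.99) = 57.51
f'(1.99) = 81.67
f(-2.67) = -116.37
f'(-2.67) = 136.49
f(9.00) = 4888.40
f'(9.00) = 1621.43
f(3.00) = 187.94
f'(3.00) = 183.35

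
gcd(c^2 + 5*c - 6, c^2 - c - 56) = 1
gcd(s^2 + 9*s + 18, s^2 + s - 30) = s + 6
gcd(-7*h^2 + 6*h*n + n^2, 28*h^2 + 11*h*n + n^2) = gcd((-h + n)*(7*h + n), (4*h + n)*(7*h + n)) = 7*h + n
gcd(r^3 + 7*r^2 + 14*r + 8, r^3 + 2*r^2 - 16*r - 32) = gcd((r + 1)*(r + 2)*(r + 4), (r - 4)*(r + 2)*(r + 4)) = r^2 + 6*r + 8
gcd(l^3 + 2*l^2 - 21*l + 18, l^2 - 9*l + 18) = l - 3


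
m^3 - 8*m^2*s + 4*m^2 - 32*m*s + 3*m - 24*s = (m + 1)*(m + 3)*(m - 8*s)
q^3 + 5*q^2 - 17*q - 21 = (q - 3)*(q + 1)*(q + 7)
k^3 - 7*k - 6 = (k - 3)*(k + 1)*(k + 2)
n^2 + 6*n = n*(n + 6)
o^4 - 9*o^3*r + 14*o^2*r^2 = o^2*(o - 7*r)*(o - 2*r)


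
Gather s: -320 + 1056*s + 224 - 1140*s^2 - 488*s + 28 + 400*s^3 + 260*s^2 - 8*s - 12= 400*s^3 - 880*s^2 + 560*s - 80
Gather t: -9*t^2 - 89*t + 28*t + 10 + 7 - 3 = -9*t^2 - 61*t + 14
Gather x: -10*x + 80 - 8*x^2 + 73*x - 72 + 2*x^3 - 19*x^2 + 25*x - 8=2*x^3 - 27*x^2 + 88*x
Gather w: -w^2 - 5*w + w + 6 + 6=-w^2 - 4*w + 12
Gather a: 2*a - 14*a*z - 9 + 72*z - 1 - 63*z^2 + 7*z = a*(2 - 14*z) - 63*z^2 + 79*z - 10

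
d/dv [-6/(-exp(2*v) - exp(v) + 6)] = (-12*exp(v) - 6)*exp(v)/(exp(2*v) + exp(v) - 6)^2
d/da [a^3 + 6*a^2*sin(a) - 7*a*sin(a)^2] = 6*a^2*cos(a) + 3*a^2 + 12*a*sin(a) - 7*a*sin(2*a) - 7*sin(a)^2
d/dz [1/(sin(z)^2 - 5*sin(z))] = (5 - 2*sin(z))*cos(z)/((sin(z) - 5)^2*sin(z)^2)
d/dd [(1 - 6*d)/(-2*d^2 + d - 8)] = (12*d^2 - 6*d - (4*d - 1)*(6*d - 1) + 48)/(2*d^2 - d + 8)^2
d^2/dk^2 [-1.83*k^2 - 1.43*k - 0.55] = -3.66000000000000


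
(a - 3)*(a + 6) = a^2 + 3*a - 18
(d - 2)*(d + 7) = d^2 + 5*d - 14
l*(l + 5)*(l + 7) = l^3 + 12*l^2 + 35*l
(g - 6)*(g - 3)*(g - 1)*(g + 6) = g^4 - 4*g^3 - 33*g^2 + 144*g - 108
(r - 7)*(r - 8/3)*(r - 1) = r^3 - 32*r^2/3 + 85*r/3 - 56/3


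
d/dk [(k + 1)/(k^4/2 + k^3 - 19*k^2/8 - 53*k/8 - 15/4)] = 8*(-12*k^2 - 8*k + 23)/(16*k^6 + 32*k^5 - 168*k^4 - 424*k^3 + 289*k^2 + 1380*k + 900)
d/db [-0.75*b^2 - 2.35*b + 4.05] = -1.5*b - 2.35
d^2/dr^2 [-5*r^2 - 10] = -10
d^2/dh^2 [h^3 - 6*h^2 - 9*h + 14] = 6*h - 12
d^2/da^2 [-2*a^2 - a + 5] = -4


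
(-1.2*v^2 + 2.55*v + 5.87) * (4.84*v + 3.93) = -5.808*v^3 + 7.626*v^2 + 38.4323*v + 23.0691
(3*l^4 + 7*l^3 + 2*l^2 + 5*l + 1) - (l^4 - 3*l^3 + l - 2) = 2*l^4 + 10*l^3 + 2*l^2 + 4*l + 3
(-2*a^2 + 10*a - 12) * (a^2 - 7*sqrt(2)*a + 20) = -2*a^4 + 10*a^3 + 14*sqrt(2)*a^3 - 70*sqrt(2)*a^2 - 52*a^2 + 84*sqrt(2)*a + 200*a - 240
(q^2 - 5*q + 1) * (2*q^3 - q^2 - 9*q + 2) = 2*q^5 - 11*q^4 - 2*q^3 + 46*q^2 - 19*q + 2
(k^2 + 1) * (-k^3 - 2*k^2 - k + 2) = -k^5 - 2*k^4 - 2*k^3 - k + 2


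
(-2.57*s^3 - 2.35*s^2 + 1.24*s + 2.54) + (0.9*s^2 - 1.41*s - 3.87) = -2.57*s^3 - 1.45*s^2 - 0.17*s - 1.33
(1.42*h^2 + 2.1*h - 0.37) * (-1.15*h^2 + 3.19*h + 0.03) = -1.633*h^4 + 2.1148*h^3 + 7.1671*h^2 - 1.1173*h - 0.0111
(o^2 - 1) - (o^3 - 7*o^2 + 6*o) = -o^3 + 8*o^2 - 6*o - 1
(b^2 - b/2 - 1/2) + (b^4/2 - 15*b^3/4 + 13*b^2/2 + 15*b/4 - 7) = b^4/2 - 15*b^3/4 + 15*b^2/2 + 13*b/4 - 15/2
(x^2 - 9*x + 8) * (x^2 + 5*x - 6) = x^4 - 4*x^3 - 43*x^2 + 94*x - 48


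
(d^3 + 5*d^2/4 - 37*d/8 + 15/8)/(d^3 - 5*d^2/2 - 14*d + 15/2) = (d - 5/4)/(d - 5)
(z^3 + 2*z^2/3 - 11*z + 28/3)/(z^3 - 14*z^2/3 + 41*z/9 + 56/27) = 9*(z^2 + 3*z - 4)/(9*z^2 - 21*z - 8)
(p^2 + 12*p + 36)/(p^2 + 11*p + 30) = (p + 6)/(p + 5)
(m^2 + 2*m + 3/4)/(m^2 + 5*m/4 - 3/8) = 2*(2*m + 1)/(4*m - 1)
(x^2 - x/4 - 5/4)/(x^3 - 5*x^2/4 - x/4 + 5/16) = 4*(x + 1)/(4*x^2 - 1)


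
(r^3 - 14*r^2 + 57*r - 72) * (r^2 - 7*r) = r^5 - 21*r^4 + 155*r^3 - 471*r^2 + 504*r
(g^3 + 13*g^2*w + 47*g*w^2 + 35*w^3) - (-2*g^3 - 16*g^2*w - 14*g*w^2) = 3*g^3 + 29*g^2*w + 61*g*w^2 + 35*w^3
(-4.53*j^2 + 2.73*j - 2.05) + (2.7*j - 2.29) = -4.53*j^2 + 5.43*j - 4.34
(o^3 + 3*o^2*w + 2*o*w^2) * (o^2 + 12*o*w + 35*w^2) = o^5 + 15*o^4*w + 73*o^3*w^2 + 129*o^2*w^3 + 70*o*w^4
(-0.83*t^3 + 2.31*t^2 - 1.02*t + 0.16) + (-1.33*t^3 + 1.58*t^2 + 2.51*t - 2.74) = -2.16*t^3 + 3.89*t^2 + 1.49*t - 2.58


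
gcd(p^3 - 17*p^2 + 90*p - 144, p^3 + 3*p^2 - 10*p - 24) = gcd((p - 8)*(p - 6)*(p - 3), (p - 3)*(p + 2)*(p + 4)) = p - 3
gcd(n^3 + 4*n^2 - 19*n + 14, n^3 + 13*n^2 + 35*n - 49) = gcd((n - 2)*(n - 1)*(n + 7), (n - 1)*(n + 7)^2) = n^2 + 6*n - 7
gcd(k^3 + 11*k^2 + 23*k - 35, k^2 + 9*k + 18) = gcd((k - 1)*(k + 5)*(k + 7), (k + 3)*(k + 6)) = 1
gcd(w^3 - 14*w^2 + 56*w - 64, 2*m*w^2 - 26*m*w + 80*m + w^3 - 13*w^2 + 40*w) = w - 8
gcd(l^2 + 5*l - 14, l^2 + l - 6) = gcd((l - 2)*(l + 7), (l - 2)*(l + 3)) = l - 2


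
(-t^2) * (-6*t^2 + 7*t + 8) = 6*t^4 - 7*t^3 - 8*t^2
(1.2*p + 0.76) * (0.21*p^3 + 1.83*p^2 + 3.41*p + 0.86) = 0.252*p^4 + 2.3556*p^3 + 5.4828*p^2 + 3.6236*p + 0.6536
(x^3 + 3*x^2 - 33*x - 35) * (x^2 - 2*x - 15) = x^5 + x^4 - 54*x^3 - 14*x^2 + 565*x + 525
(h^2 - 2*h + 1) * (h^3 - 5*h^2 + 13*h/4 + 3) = h^5 - 7*h^4 + 57*h^3/4 - 17*h^2/2 - 11*h/4 + 3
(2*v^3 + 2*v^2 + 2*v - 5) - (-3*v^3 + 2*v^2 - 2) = 5*v^3 + 2*v - 3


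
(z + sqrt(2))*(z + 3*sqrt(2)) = z^2 + 4*sqrt(2)*z + 6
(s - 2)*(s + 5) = s^2 + 3*s - 10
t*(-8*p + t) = -8*p*t + t^2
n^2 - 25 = (n - 5)*(n + 5)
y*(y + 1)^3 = y^4 + 3*y^3 + 3*y^2 + y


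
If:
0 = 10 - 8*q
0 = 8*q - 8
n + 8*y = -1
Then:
No Solution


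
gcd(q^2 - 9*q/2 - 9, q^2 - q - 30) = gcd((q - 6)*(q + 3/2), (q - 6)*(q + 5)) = q - 6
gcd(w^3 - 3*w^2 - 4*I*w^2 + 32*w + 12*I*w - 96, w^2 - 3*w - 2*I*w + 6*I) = w - 3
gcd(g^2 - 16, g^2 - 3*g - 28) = g + 4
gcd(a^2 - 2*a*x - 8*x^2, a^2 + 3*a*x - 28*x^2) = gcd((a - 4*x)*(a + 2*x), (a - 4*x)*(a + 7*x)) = -a + 4*x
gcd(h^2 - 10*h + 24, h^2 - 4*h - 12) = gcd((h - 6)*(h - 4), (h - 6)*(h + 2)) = h - 6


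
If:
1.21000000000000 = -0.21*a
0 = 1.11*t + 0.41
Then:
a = -5.76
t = -0.37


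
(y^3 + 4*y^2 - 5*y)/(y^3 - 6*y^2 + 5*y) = (y + 5)/(y - 5)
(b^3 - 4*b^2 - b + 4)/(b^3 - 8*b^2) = (b^3 - 4*b^2 - b + 4)/(b^2*(b - 8))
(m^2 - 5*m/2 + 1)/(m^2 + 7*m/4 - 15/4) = 2*(2*m^2 - 5*m + 2)/(4*m^2 + 7*m - 15)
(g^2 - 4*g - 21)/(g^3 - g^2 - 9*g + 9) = (g - 7)/(g^2 - 4*g + 3)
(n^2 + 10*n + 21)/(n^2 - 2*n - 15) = (n + 7)/(n - 5)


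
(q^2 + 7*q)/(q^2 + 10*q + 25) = q*(q + 7)/(q^2 + 10*q + 25)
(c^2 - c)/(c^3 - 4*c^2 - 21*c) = (1 - c)/(-c^2 + 4*c + 21)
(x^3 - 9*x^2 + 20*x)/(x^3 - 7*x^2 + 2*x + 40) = x/(x + 2)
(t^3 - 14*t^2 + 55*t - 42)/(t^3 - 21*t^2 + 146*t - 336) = (t - 1)/(t - 8)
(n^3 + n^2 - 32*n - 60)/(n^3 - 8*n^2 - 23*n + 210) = (n + 2)/(n - 7)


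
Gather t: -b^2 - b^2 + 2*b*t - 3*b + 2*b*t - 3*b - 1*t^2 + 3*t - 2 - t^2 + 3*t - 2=-2*b^2 - 6*b - 2*t^2 + t*(4*b + 6) - 4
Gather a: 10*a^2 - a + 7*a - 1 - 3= 10*a^2 + 6*a - 4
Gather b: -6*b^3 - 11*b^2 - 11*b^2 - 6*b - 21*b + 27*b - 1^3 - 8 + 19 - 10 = -6*b^3 - 22*b^2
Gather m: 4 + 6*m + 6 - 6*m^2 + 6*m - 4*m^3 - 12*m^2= -4*m^3 - 18*m^2 + 12*m + 10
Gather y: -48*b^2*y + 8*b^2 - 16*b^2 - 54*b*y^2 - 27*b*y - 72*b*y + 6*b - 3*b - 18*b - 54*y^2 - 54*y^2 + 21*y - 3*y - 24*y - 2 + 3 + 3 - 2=-8*b^2 - 15*b + y^2*(-54*b - 108) + y*(-48*b^2 - 99*b - 6) + 2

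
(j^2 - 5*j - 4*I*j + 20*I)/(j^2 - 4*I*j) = (j - 5)/j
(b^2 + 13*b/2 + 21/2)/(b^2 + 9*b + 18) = (b + 7/2)/(b + 6)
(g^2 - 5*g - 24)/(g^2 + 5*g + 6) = (g - 8)/(g + 2)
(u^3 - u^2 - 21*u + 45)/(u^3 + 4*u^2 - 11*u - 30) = (u - 3)/(u + 2)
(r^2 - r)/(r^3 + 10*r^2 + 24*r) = (r - 1)/(r^2 + 10*r + 24)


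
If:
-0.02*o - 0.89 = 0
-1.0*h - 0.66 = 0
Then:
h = -0.66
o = -44.50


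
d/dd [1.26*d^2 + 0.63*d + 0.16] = 2.52*d + 0.63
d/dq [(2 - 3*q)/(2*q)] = -1/q^2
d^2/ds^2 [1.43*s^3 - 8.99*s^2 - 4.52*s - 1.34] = 8.58*s - 17.98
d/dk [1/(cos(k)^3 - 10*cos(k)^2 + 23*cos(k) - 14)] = (3*cos(k)^2 - 20*cos(k) + 23)*sin(k)/(cos(k)^3 - 10*cos(k)^2 + 23*cos(k) - 14)^2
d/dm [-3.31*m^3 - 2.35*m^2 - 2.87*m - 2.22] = -9.93*m^2 - 4.7*m - 2.87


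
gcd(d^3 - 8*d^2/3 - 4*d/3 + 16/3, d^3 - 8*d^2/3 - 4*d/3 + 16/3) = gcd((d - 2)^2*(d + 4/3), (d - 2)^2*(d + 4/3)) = d^3 - 8*d^2/3 - 4*d/3 + 16/3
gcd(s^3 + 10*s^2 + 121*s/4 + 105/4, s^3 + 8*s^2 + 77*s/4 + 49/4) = s + 7/2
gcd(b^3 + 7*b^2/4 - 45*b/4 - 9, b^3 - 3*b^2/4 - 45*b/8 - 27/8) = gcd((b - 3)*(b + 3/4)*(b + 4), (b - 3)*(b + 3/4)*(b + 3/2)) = b^2 - 9*b/4 - 9/4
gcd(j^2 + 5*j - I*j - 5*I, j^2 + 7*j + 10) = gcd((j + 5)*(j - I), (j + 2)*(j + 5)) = j + 5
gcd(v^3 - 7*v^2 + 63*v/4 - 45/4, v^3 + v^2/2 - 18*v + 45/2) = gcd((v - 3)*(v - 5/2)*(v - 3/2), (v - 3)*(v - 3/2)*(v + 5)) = v^2 - 9*v/2 + 9/2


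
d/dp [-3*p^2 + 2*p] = 2 - 6*p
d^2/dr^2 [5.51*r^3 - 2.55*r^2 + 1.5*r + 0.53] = 33.06*r - 5.1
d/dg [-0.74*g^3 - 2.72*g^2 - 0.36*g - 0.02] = -2.22*g^2 - 5.44*g - 0.36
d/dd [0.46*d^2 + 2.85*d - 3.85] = 0.92*d + 2.85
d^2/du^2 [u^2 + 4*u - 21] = 2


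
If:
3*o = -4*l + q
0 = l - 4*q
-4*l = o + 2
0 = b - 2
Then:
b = 2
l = -8/11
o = 10/11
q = -2/11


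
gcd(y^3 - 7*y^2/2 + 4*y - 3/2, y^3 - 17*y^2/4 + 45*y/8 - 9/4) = y - 3/2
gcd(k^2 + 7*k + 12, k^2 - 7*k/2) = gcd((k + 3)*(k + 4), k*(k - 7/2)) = 1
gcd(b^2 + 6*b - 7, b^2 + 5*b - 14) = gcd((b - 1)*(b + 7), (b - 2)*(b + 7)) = b + 7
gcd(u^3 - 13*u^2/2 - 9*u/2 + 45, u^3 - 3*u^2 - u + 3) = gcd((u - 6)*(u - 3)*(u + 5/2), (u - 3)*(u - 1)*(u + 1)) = u - 3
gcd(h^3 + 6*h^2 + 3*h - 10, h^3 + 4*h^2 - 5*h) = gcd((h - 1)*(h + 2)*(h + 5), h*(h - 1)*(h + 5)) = h^2 + 4*h - 5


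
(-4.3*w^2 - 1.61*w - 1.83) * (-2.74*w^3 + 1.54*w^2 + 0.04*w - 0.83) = 11.782*w^5 - 2.2106*w^4 + 2.3628*w^3 + 0.686399999999999*w^2 + 1.2631*w + 1.5189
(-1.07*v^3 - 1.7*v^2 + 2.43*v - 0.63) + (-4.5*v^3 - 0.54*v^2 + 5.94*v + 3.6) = -5.57*v^3 - 2.24*v^2 + 8.37*v + 2.97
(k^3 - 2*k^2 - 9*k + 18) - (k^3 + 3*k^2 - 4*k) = -5*k^2 - 5*k + 18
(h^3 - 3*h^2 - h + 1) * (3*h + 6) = 3*h^4 - 3*h^3 - 21*h^2 - 3*h + 6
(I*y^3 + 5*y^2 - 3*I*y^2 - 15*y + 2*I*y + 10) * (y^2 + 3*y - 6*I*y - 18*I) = I*y^5 + 11*y^4 - 37*I*y^3 - 77*y^2 + 6*I*y^2 + 66*y + 210*I*y - 180*I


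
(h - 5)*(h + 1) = h^2 - 4*h - 5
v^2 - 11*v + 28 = (v - 7)*(v - 4)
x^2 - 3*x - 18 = (x - 6)*(x + 3)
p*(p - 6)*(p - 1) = p^3 - 7*p^2 + 6*p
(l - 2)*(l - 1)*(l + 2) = l^3 - l^2 - 4*l + 4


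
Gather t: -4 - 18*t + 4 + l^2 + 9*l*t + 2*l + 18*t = l^2 + 9*l*t + 2*l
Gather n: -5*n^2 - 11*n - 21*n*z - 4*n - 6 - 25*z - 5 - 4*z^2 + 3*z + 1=-5*n^2 + n*(-21*z - 15) - 4*z^2 - 22*z - 10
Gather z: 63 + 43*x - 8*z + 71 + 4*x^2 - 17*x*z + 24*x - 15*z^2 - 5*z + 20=4*x^2 + 67*x - 15*z^2 + z*(-17*x - 13) + 154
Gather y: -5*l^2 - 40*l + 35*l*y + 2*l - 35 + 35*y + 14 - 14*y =-5*l^2 - 38*l + y*(35*l + 21) - 21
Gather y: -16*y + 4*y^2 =4*y^2 - 16*y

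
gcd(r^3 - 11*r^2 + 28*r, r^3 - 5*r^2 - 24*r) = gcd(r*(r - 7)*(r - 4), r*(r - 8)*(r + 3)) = r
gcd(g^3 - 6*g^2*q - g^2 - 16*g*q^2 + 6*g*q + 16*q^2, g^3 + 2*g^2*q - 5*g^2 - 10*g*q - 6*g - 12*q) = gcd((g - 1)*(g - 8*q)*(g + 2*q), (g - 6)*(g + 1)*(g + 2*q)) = g + 2*q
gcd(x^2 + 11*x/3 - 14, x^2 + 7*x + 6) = x + 6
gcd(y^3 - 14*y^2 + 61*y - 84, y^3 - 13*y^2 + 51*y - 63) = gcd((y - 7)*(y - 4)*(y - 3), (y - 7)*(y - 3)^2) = y^2 - 10*y + 21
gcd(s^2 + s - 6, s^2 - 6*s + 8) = s - 2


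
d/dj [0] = 0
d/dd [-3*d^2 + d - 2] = 1 - 6*d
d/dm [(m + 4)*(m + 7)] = 2*m + 11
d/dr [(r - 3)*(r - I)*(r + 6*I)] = 3*r^2 + r*(-6 + 10*I) + 6 - 15*I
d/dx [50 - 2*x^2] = -4*x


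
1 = 1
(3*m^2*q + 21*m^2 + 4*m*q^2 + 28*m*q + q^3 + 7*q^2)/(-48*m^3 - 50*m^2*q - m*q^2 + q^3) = (3*m*q + 21*m + q^2 + 7*q)/(-48*m^2 - 2*m*q + q^2)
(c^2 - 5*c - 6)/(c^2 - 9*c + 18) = (c + 1)/(c - 3)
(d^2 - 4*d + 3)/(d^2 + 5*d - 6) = (d - 3)/(d + 6)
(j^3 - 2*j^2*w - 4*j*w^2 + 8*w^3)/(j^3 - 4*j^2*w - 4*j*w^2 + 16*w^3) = (-j + 2*w)/(-j + 4*w)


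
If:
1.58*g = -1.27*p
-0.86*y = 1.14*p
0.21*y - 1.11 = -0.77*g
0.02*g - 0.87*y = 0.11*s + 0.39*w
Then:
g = 0.99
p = -1.24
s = -3.54545454545455*w - 12.7886191361487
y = 1.64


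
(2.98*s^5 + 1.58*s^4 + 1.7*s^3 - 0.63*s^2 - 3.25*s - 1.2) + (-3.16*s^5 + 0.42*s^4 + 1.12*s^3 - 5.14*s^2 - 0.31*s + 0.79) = -0.18*s^5 + 2.0*s^4 + 2.82*s^3 - 5.77*s^2 - 3.56*s - 0.41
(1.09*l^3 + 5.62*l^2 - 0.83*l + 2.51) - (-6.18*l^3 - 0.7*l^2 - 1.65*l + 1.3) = 7.27*l^3 + 6.32*l^2 + 0.82*l + 1.21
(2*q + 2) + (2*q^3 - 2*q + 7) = 2*q^3 + 9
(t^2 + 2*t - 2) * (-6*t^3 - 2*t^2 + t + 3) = -6*t^5 - 14*t^4 + 9*t^3 + 9*t^2 + 4*t - 6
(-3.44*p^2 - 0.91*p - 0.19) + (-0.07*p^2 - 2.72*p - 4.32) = -3.51*p^2 - 3.63*p - 4.51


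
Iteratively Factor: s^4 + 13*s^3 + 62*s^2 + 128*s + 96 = (s + 3)*(s^3 + 10*s^2 + 32*s + 32) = (s + 3)*(s + 4)*(s^2 + 6*s + 8) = (s + 2)*(s + 3)*(s + 4)*(s + 4)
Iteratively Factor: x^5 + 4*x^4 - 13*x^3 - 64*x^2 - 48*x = (x + 4)*(x^4 - 13*x^2 - 12*x) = (x + 3)*(x + 4)*(x^3 - 3*x^2 - 4*x) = x*(x + 3)*(x + 4)*(x^2 - 3*x - 4) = x*(x - 4)*(x + 3)*(x + 4)*(x + 1)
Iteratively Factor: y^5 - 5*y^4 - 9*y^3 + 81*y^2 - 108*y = (y - 3)*(y^4 - 2*y^3 - 15*y^2 + 36*y) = (y - 3)^2*(y^3 + y^2 - 12*y) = (y - 3)^3*(y^2 + 4*y) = y*(y - 3)^3*(y + 4)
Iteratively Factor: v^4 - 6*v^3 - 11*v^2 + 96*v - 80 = (v + 4)*(v^3 - 10*v^2 + 29*v - 20) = (v - 5)*(v + 4)*(v^2 - 5*v + 4) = (v - 5)*(v - 1)*(v + 4)*(v - 4)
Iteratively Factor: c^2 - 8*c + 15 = (c - 5)*(c - 3)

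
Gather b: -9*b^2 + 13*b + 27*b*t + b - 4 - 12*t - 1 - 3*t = -9*b^2 + b*(27*t + 14) - 15*t - 5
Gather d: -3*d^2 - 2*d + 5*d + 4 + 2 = -3*d^2 + 3*d + 6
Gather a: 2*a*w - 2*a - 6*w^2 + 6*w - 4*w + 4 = a*(2*w - 2) - 6*w^2 + 2*w + 4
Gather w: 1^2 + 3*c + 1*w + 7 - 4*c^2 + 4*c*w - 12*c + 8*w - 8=-4*c^2 - 9*c + w*(4*c + 9)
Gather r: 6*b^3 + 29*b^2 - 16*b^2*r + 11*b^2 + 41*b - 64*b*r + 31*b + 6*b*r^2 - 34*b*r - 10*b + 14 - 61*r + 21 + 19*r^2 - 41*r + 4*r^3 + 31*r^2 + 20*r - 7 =6*b^3 + 40*b^2 + 62*b + 4*r^3 + r^2*(6*b + 50) + r*(-16*b^2 - 98*b - 82) + 28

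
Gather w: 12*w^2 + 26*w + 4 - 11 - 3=12*w^2 + 26*w - 10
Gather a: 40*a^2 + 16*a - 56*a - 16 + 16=40*a^2 - 40*a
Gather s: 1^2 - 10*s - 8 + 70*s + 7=60*s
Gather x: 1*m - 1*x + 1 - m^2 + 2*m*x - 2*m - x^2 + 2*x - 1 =-m^2 - m - x^2 + x*(2*m + 1)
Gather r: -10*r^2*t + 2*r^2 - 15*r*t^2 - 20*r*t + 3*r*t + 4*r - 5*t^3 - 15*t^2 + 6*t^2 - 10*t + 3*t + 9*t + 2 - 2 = r^2*(2 - 10*t) + r*(-15*t^2 - 17*t + 4) - 5*t^3 - 9*t^2 + 2*t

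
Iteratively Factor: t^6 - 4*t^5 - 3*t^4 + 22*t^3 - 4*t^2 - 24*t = (t)*(t^5 - 4*t^4 - 3*t^3 + 22*t^2 - 4*t - 24) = t*(t - 2)*(t^4 - 2*t^3 - 7*t^2 + 8*t + 12) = t*(t - 2)^2*(t^3 - 7*t - 6) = t*(t - 2)^2*(t + 2)*(t^2 - 2*t - 3) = t*(t - 3)*(t - 2)^2*(t + 2)*(t + 1)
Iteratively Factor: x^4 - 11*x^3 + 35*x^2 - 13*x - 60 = (x + 1)*(x^3 - 12*x^2 + 47*x - 60) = (x - 4)*(x + 1)*(x^2 - 8*x + 15) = (x - 4)*(x - 3)*(x + 1)*(x - 5)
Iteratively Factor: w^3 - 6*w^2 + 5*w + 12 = (w - 3)*(w^2 - 3*w - 4) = (w - 4)*(w - 3)*(w + 1)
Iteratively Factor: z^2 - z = (z - 1)*(z)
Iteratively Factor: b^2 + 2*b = (b + 2)*(b)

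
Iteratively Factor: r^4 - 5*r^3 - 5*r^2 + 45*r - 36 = (r - 3)*(r^3 - 2*r^2 - 11*r + 12) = (r - 4)*(r - 3)*(r^2 + 2*r - 3) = (r - 4)*(r - 3)*(r + 3)*(r - 1)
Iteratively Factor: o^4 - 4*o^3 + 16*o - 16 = (o - 2)*(o^3 - 2*o^2 - 4*o + 8) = (o - 2)^2*(o^2 - 4) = (o - 2)^3*(o + 2)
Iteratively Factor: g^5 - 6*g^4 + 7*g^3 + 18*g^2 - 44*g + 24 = (g + 2)*(g^4 - 8*g^3 + 23*g^2 - 28*g + 12) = (g - 3)*(g + 2)*(g^3 - 5*g^2 + 8*g - 4) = (g - 3)*(g - 1)*(g + 2)*(g^2 - 4*g + 4) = (g - 3)*(g - 2)*(g - 1)*(g + 2)*(g - 2)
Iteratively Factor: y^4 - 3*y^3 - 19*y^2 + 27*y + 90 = (y - 5)*(y^3 + 2*y^2 - 9*y - 18) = (y - 5)*(y + 2)*(y^2 - 9) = (y - 5)*(y + 2)*(y + 3)*(y - 3)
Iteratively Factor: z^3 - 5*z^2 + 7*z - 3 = (z - 1)*(z^2 - 4*z + 3) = (z - 1)^2*(z - 3)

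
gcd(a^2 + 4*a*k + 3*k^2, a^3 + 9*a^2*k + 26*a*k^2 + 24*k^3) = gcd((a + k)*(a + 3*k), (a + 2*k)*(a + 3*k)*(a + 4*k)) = a + 3*k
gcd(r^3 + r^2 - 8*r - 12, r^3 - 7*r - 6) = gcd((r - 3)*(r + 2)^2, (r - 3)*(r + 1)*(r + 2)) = r^2 - r - 6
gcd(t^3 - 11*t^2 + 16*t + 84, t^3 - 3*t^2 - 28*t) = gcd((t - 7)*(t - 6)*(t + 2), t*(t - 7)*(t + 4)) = t - 7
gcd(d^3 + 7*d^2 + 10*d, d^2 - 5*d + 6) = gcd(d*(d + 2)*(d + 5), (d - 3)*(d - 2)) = 1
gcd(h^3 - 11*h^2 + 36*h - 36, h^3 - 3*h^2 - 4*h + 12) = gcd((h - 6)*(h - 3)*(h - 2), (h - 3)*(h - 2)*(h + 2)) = h^2 - 5*h + 6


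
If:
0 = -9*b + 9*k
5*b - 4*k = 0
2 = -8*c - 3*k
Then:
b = 0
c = -1/4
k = 0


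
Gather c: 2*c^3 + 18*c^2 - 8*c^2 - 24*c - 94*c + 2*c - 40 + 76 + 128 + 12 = 2*c^3 + 10*c^2 - 116*c + 176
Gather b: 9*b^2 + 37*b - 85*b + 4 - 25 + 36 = 9*b^2 - 48*b + 15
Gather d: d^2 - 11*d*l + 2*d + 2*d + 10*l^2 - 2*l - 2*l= d^2 + d*(4 - 11*l) + 10*l^2 - 4*l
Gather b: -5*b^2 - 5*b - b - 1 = -5*b^2 - 6*b - 1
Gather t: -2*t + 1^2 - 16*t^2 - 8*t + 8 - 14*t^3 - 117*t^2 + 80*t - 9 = -14*t^3 - 133*t^2 + 70*t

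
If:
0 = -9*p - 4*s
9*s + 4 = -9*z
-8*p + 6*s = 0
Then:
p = 0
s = 0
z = -4/9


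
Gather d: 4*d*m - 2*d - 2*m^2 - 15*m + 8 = d*(4*m - 2) - 2*m^2 - 15*m + 8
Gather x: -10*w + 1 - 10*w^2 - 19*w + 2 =-10*w^2 - 29*w + 3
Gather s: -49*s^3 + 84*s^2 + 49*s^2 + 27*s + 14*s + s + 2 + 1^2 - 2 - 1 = -49*s^3 + 133*s^2 + 42*s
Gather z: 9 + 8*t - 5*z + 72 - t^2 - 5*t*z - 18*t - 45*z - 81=-t^2 - 10*t + z*(-5*t - 50)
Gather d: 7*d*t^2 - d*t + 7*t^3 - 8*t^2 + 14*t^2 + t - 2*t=d*(7*t^2 - t) + 7*t^3 + 6*t^2 - t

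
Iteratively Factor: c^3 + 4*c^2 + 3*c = (c + 3)*(c^2 + c) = c*(c + 3)*(c + 1)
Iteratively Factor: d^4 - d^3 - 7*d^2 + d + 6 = (d - 3)*(d^3 + 2*d^2 - d - 2) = (d - 3)*(d + 2)*(d^2 - 1) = (d - 3)*(d + 1)*(d + 2)*(d - 1)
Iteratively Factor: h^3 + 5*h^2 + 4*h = (h + 1)*(h^2 + 4*h) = h*(h + 1)*(h + 4)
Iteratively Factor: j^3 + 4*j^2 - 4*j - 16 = (j + 4)*(j^2 - 4) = (j - 2)*(j + 4)*(j + 2)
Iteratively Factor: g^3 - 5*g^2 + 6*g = (g - 3)*(g^2 - 2*g) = (g - 3)*(g - 2)*(g)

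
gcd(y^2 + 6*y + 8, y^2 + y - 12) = y + 4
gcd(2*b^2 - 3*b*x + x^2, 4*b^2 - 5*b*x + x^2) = -b + x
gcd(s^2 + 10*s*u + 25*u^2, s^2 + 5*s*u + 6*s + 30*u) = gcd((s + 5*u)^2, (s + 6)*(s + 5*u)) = s + 5*u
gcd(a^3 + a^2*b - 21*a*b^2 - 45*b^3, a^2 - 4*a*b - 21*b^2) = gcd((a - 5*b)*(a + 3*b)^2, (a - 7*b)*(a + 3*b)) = a + 3*b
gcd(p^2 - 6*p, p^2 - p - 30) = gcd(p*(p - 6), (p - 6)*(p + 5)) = p - 6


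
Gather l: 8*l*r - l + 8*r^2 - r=l*(8*r - 1) + 8*r^2 - r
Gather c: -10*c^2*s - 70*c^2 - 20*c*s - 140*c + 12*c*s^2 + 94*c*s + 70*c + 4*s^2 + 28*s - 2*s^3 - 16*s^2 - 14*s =c^2*(-10*s - 70) + c*(12*s^2 + 74*s - 70) - 2*s^3 - 12*s^2 + 14*s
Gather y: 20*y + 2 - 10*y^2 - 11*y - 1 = -10*y^2 + 9*y + 1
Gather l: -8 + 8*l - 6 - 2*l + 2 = 6*l - 12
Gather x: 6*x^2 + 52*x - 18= 6*x^2 + 52*x - 18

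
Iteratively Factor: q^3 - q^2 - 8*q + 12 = (q - 2)*(q^2 + q - 6) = (q - 2)*(q + 3)*(q - 2)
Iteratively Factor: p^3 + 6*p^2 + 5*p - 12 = (p - 1)*(p^2 + 7*p + 12) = (p - 1)*(p + 4)*(p + 3)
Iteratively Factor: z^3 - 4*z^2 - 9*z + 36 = (z - 4)*(z^2 - 9) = (z - 4)*(z + 3)*(z - 3)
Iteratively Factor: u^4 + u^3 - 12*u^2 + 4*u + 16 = (u - 2)*(u^3 + 3*u^2 - 6*u - 8) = (u - 2)*(u + 4)*(u^2 - u - 2) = (u - 2)*(u + 1)*(u + 4)*(u - 2)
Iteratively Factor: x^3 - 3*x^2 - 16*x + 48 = (x - 3)*(x^2 - 16) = (x - 4)*(x - 3)*(x + 4)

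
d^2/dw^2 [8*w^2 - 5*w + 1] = 16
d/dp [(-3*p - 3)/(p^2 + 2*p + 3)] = 3*(-p^2 - 2*p + 2*(p + 1)^2 - 3)/(p^2 + 2*p + 3)^2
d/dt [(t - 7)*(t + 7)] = 2*t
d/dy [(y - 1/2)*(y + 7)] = 2*y + 13/2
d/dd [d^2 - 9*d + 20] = 2*d - 9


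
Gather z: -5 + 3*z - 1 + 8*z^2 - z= 8*z^2 + 2*z - 6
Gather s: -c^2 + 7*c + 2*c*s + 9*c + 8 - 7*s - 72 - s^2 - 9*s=-c^2 + 16*c - s^2 + s*(2*c - 16) - 64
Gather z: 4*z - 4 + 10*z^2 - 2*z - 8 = 10*z^2 + 2*z - 12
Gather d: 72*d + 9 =72*d + 9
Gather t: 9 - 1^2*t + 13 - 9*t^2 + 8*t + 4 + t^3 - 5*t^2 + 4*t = t^3 - 14*t^2 + 11*t + 26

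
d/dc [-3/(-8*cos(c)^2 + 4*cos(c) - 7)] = 12*(4*cos(c) - 1)*sin(c)/(8*cos(c)^2 - 4*cos(c) + 7)^2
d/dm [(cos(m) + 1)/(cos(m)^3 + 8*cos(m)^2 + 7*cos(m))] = (2*cos(m) + 7)*sin(m)/((cos(m) + 7)^2*cos(m)^2)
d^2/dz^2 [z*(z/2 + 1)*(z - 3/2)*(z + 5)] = 6*z^2 + 33*z/2 - 1/2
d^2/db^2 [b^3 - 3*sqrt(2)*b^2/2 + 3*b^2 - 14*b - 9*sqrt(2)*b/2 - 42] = 6*b - 3*sqrt(2) + 6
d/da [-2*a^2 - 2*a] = -4*a - 2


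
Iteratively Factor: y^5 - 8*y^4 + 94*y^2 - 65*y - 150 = (y - 2)*(y^4 - 6*y^3 - 12*y^2 + 70*y + 75) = (y - 2)*(y + 3)*(y^3 - 9*y^2 + 15*y + 25) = (y - 2)*(y + 1)*(y + 3)*(y^2 - 10*y + 25) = (y - 5)*(y - 2)*(y + 1)*(y + 3)*(y - 5)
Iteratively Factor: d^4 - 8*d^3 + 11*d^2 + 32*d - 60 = (d + 2)*(d^3 - 10*d^2 + 31*d - 30) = (d - 5)*(d + 2)*(d^2 - 5*d + 6) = (d - 5)*(d - 2)*(d + 2)*(d - 3)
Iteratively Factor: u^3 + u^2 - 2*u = (u - 1)*(u^2 + 2*u) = u*(u - 1)*(u + 2)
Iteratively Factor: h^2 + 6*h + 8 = (h + 2)*(h + 4)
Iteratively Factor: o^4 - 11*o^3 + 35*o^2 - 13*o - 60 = (o - 4)*(o^3 - 7*o^2 + 7*o + 15) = (o - 4)*(o - 3)*(o^2 - 4*o - 5) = (o - 4)*(o - 3)*(o + 1)*(o - 5)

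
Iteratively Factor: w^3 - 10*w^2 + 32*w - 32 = (w - 4)*(w^2 - 6*w + 8) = (w - 4)*(w - 2)*(w - 4)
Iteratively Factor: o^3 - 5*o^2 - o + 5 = (o - 1)*(o^2 - 4*o - 5) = (o - 1)*(o + 1)*(o - 5)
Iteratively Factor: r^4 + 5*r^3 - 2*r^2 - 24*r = (r - 2)*(r^3 + 7*r^2 + 12*r) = r*(r - 2)*(r^2 + 7*r + 12) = r*(r - 2)*(r + 3)*(r + 4)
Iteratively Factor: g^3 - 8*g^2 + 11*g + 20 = (g - 4)*(g^2 - 4*g - 5) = (g - 5)*(g - 4)*(g + 1)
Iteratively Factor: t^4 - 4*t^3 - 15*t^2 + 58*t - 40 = (t - 5)*(t^3 + t^2 - 10*t + 8) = (t - 5)*(t - 2)*(t^2 + 3*t - 4) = (t - 5)*(t - 2)*(t - 1)*(t + 4)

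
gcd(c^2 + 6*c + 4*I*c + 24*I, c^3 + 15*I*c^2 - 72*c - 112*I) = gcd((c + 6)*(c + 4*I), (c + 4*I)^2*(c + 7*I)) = c + 4*I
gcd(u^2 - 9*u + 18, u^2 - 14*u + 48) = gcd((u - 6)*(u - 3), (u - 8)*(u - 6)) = u - 6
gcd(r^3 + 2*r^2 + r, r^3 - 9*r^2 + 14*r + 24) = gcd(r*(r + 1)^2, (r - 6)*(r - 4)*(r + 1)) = r + 1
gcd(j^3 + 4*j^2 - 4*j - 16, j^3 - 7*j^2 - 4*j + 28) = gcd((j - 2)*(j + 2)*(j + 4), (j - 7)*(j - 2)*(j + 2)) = j^2 - 4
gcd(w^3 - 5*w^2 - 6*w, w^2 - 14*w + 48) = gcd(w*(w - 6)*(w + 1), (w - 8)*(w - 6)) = w - 6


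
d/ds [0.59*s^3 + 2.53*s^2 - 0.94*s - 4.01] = 1.77*s^2 + 5.06*s - 0.94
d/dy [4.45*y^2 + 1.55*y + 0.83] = 8.9*y + 1.55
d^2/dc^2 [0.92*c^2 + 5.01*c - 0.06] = 1.84000000000000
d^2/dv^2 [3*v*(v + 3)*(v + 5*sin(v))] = -15*v^2*sin(v) - 45*v*sin(v) + 60*v*cos(v) + 18*v + 30*sin(v) + 90*cos(v) + 18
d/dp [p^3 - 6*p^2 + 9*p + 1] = 3*p^2 - 12*p + 9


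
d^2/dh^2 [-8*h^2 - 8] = -16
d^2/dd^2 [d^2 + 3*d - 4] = 2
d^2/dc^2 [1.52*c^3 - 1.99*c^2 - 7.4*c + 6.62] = 9.12*c - 3.98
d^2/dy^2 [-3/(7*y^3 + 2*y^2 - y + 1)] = 6*((21*y + 2)*(7*y^3 + 2*y^2 - y + 1) - (21*y^2 + 4*y - 1)^2)/(7*y^3 + 2*y^2 - y + 1)^3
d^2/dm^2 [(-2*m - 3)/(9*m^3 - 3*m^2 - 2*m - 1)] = 2*(-486*m^5 - 1296*m^4 + 594*m^3 - 27*m^2 - 117*m + 1)/(729*m^9 - 729*m^8 - 243*m^7 + 54*m^6 + 216*m^5 + 45*m^4 - 17*m^3 - 21*m^2 - 6*m - 1)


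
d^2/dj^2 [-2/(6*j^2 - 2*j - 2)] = 2*(-9*j^2 + 3*j + (6*j - 1)^2 + 3)/(-3*j^2 + j + 1)^3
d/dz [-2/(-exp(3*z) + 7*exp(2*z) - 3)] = (28 - 6*exp(z))*exp(2*z)/(exp(3*z) - 7*exp(2*z) + 3)^2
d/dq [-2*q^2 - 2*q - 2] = -4*q - 2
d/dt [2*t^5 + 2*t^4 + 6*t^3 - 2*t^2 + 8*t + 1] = 10*t^4 + 8*t^3 + 18*t^2 - 4*t + 8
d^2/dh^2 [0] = 0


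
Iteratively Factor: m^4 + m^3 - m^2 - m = (m)*(m^3 + m^2 - m - 1) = m*(m - 1)*(m^2 + 2*m + 1) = m*(m - 1)*(m + 1)*(m + 1)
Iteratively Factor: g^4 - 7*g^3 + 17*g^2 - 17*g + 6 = (g - 1)*(g^3 - 6*g^2 + 11*g - 6) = (g - 1)^2*(g^2 - 5*g + 6) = (g - 2)*(g - 1)^2*(g - 3)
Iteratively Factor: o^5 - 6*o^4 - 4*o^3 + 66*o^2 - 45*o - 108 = (o - 4)*(o^4 - 2*o^3 - 12*o^2 + 18*o + 27) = (o - 4)*(o - 3)*(o^3 + o^2 - 9*o - 9) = (o - 4)*(o - 3)*(o + 3)*(o^2 - 2*o - 3) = (o - 4)*(o - 3)*(o + 1)*(o + 3)*(o - 3)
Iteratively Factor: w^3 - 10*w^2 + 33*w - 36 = (w - 3)*(w^2 - 7*w + 12) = (w - 3)^2*(w - 4)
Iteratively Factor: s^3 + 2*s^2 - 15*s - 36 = (s - 4)*(s^2 + 6*s + 9) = (s - 4)*(s + 3)*(s + 3)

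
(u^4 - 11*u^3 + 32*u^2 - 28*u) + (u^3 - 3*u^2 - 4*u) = u^4 - 10*u^3 + 29*u^2 - 32*u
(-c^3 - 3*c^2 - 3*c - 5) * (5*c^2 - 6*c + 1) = -5*c^5 - 9*c^4 + 2*c^3 - 10*c^2 + 27*c - 5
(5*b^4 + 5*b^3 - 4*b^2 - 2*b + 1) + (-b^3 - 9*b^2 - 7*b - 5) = 5*b^4 + 4*b^3 - 13*b^2 - 9*b - 4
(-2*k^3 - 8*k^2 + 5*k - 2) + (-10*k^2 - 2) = -2*k^3 - 18*k^2 + 5*k - 4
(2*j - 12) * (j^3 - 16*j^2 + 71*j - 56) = 2*j^4 - 44*j^3 + 334*j^2 - 964*j + 672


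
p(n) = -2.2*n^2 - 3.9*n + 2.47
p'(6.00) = -30.30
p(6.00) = -100.13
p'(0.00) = -3.90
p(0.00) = 2.47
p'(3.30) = -18.42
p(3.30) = -34.36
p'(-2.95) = 9.08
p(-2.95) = -5.17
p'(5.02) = -25.99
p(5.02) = -72.55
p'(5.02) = -25.99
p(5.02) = -72.55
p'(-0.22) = -2.93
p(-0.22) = 3.22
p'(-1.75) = 3.80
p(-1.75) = 2.56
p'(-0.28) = -2.67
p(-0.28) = 3.39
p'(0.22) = -4.87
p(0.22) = 1.51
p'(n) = -4.4*n - 3.9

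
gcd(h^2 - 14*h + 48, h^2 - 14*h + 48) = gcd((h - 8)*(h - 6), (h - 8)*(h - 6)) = h^2 - 14*h + 48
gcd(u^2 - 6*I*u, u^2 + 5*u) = u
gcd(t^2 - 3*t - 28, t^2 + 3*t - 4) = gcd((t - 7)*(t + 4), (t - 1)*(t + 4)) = t + 4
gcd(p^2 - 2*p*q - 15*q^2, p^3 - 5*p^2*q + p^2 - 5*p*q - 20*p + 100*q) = p - 5*q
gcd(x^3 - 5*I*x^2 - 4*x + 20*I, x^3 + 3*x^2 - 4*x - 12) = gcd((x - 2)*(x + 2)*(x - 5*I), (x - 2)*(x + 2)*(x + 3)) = x^2 - 4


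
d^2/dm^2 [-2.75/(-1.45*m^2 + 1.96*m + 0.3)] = (11.56375*m^2 - 15.631*m - 2.75*(2.9*m - 1.96)*(5.8*m - 3.92) - 2.3925)/(-1.45*m^2 + 1.96*m + 0.3)^3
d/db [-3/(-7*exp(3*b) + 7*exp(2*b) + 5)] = (42 - 63*exp(b))*exp(2*b)/(-7*exp(3*b) + 7*exp(2*b) + 5)^2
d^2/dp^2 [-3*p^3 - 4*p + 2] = -18*p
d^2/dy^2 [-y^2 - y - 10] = -2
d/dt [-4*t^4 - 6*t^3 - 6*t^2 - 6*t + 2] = -16*t^3 - 18*t^2 - 12*t - 6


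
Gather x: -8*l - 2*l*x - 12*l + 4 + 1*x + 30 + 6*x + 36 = -20*l + x*(7 - 2*l) + 70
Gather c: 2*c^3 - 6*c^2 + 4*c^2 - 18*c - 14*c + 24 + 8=2*c^3 - 2*c^2 - 32*c + 32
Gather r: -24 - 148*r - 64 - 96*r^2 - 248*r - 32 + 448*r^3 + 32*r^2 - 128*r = 448*r^3 - 64*r^2 - 524*r - 120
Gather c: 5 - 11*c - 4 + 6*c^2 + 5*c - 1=6*c^2 - 6*c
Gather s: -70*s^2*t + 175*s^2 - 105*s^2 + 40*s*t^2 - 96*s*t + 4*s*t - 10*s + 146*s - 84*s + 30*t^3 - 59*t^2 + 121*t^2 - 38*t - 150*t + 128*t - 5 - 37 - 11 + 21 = s^2*(70 - 70*t) + s*(40*t^2 - 92*t + 52) + 30*t^3 + 62*t^2 - 60*t - 32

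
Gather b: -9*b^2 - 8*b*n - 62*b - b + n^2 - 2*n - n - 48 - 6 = -9*b^2 + b*(-8*n - 63) + n^2 - 3*n - 54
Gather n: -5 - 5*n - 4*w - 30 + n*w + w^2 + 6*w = n*(w - 5) + w^2 + 2*w - 35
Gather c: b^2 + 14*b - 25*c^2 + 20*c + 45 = b^2 + 14*b - 25*c^2 + 20*c + 45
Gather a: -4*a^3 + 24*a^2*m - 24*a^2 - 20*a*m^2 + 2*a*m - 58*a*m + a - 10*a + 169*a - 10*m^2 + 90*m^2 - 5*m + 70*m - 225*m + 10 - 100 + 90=-4*a^3 + a^2*(24*m - 24) + a*(-20*m^2 - 56*m + 160) + 80*m^2 - 160*m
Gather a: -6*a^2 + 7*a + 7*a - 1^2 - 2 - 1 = -6*a^2 + 14*a - 4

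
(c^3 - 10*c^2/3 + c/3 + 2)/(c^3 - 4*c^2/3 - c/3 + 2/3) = (c - 3)/(c - 1)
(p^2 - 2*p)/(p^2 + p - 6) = p/(p + 3)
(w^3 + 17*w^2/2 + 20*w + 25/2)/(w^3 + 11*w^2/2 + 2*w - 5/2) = (2*w + 5)/(2*w - 1)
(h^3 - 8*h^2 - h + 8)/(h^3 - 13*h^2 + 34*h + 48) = (h - 1)/(h - 6)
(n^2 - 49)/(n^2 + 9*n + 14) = (n - 7)/(n + 2)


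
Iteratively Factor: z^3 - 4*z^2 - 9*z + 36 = (z + 3)*(z^2 - 7*z + 12) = (z - 3)*(z + 3)*(z - 4)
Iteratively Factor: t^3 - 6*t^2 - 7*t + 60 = (t - 4)*(t^2 - 2*t - 15) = (t - 4)*(t + 3)*(t - 5)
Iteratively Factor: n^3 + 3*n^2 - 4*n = (n)*(n^2 + 3*n - 4) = n*(n + 4)*(n - 1)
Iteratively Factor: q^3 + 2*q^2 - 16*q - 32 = (q - 4)*(q^2 + 6*q + 8) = (q - 4)*(q + 4)*(q + 2)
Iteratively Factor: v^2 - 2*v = (v - 2)*(v)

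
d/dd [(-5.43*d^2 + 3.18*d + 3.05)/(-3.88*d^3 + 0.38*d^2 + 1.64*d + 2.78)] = (-21.0684*d^4 + 24.6768*d^3 + 25.3884*d^2 - 32.5088*d + 3.8384)/(15.0544*d^6 - 2.9488*d^5 - 12.582*d^4 - 20.3264*d^3 + 4.8024*d^2 + 9.1184*d + 7.7284)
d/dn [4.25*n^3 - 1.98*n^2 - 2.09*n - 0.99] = 12.75*n^2 - 3.96*n - 2.09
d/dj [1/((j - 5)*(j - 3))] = 2*(4 - j)/(j^4 - 16*j^3 + 94*j^2 - 240*j + 225)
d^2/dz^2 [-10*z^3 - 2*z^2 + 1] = -60*z - 4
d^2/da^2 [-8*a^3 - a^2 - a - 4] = -48*a - 2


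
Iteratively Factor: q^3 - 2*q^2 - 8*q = (q)*(q^2 - 2*q - 8) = q*(q + 2)*(q - 4)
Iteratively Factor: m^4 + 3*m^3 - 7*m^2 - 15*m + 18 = (m + 3)*(m^3 - 7*m + 6) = (m + 3)^2*(m^2 - 3*m + 2) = (m - 2)*(m + 3)^2*(m - 1)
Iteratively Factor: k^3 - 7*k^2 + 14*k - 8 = (k - 4)*(k^2 - 3*k + 2) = (k - 4)*(k - 1)*(k - 2)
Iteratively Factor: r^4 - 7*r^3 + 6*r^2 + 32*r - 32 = (r - 1)*(r^3 - 6*r^2 + 32) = (r - 4)*(r - 1)*(r^2 - 2*r - 8) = (r - 4)*(r - 1)*(r + 2)*(r - 4)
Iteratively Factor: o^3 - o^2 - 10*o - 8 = (o + 1)*(o^2 - 2*o - 8) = (o - 4)*(o + 1)*(o + 2)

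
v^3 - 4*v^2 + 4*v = v*(v - 2)^2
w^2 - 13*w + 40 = (w - 8)*(w - 5)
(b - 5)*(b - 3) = b^2 - 8*b + 15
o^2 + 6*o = o*(o + 6)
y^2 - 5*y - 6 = (y - 6)*(y + 1)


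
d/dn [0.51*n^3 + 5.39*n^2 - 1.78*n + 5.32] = 1.53*n^2 + 10.78*n - 1.78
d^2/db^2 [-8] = 0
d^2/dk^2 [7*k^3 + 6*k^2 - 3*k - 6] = 42*k + 12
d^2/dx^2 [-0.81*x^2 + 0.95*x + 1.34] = -1.62000000000000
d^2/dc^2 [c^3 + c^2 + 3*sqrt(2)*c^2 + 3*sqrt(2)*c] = 6*c + 2 + 6*sqrt(2)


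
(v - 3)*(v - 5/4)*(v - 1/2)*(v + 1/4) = v^4 - 9*v^3/2 + 75*v^2/16 - 13*v/32 - 15/32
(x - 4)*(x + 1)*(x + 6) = x^3 + 3*x^2 - 22*x - 24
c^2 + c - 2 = (c - 1)*(c + 2)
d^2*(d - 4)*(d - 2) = d^4 - 6*d^3 + 8*d^2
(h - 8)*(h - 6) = h^2 - 14*h + 48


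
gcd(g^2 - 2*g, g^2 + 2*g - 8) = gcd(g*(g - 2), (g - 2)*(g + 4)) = g - 2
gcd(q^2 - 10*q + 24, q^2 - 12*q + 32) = q - 4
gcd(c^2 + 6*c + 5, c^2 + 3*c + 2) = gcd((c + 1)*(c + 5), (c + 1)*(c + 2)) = c + 1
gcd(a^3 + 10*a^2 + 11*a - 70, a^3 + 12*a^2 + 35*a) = a^2 + 12*a + 35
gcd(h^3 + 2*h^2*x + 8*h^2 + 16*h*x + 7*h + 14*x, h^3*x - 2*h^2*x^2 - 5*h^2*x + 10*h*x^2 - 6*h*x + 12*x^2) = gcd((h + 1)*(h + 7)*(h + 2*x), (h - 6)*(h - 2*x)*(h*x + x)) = h + 1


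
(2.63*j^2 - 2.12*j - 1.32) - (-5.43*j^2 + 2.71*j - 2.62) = 8.06*j^2 - 4.83*j + 1.3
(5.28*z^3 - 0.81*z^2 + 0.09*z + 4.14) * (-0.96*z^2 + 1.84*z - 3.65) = -5.0688*z^5 + 10.4928*z^4 - 20.8488*z^3 - 0.8523*z^2 + 7.2891*z - 15.111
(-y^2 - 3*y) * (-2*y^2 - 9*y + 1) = 2*y^4 + 15*y^3 + 26*y^2 - 3*y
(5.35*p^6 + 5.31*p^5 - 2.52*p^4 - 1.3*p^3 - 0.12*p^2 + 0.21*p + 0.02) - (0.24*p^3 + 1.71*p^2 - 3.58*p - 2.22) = 5.35*p^6 + 5.31*p^5 - 2.52*p^4 - 1.54*p^3 - 1.83*p^2 + 3.79*p + 2.24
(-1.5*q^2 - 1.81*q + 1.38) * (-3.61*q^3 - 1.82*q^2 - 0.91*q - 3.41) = 5.415*q^5 + 9.2641*q^4 - 0.3226*q^3 + 4.2505*q^2 + 4.9163*q - 4.7058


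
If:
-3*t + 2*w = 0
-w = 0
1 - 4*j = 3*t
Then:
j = 1/4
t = 0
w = 0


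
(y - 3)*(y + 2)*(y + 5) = y^3 + 4*y^2 - 11*y - 30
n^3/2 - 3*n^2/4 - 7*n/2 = n*(n/2 + 1)*(n - 7/2)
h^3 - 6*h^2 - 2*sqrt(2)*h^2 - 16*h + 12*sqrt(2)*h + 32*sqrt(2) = (h - 8)*(h + 2)*(h - 2*sqrt(2))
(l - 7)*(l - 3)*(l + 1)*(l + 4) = l^4 - 5*l^3 - 25*l^2 + 65*l + 84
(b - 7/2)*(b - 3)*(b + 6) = b^3 - b^2/2 - 57*b/2 + 63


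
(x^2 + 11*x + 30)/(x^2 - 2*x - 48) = (x + 5)/(x - 8)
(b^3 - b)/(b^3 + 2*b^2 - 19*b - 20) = b*(b - 1)/(b^2 + b - 20)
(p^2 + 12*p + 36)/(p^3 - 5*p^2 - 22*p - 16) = (p^2 + 12*p + 36)/(p^3 - 5*p^2 - 22*p - 16)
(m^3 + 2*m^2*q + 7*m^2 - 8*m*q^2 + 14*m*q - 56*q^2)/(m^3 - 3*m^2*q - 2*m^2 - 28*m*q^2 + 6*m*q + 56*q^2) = (-m^2 + 2*m*q - 7*m + 14*q)/(-m^2 + 7*m*q + 2*m - 14*q)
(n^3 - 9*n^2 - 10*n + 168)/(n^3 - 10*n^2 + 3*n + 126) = (n + 4)/(n + 3)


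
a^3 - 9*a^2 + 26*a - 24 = (a - 4)*(a - 3)*(a - 2)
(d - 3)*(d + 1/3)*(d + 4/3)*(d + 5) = d^4 + 11*d^3/3 - 101*d^2/9 - 217*d/9 - 20/3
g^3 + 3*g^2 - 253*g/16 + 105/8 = (g - 7/4)*(g - 5/4)*(g + 6)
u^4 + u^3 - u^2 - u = u*(u - 1)*(u + 1)^2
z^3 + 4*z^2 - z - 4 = (z - 1)*(z + 1)*(z + 4)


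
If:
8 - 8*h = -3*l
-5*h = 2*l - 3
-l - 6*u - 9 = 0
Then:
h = 25/31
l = -16/31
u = -263/186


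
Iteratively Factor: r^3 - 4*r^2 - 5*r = (r + 1)*(r^2 - 5*r) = (r - 5)*(r + 1)*(r)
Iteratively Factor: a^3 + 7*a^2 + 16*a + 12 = (a + 2)*(a^2 + 5*a + 6) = (a + 2)*(a + 3)*(a + 2)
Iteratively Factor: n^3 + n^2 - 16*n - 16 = (n + 4)*(n^2 - 3*n - 4) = (n - 4)*(n + 4)*(n + 1)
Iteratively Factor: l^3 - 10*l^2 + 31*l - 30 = (l - 5)*(l^2 - 5*l + 6) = (l - 5)*(l - 3)*(l - 2)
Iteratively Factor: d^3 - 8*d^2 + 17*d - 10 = (d - 1)*(d^2 - 7*d + 10) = (d - 5)*(d - 1)*(d - 2)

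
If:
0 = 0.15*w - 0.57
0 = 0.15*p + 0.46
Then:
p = -3.07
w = 3.80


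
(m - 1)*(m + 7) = m^2 + 6*m - 7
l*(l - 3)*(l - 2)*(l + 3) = l^4 - 2*l^3 - 9*l^2 + 18*l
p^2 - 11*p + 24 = (p - 8)*(p - 3)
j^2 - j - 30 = (j - 6)*(j + 5)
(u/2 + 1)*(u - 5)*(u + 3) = u^3/2 - 19*u/2 - 15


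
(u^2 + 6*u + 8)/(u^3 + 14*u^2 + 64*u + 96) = (u + 2)/(u^2 + 10*u + 24)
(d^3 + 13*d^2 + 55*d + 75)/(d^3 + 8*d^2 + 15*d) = (d + 5)/d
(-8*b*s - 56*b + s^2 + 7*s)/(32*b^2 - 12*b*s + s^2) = (s + 7)/(-4*b + s)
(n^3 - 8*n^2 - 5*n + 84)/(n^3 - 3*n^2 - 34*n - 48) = (n^2 - 11*n + 28)/(n^2 - 6*n - 16)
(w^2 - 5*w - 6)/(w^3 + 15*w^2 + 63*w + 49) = (w - 6)/(w^2 + 14*w + 49)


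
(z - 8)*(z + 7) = z^2 - z - 56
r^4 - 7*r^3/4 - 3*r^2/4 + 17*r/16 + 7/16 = (r - 7/4)*(r - 1)*(r + 1/2)^2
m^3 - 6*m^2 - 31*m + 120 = (m - 8)*(m - 3)*(m + 5)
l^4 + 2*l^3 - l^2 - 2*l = l*(l - 1)*(l + 1)*(l + 2)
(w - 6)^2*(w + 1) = w^3 - 11*w^2 + 24*w + 36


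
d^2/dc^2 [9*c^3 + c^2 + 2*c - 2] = 54*c + 2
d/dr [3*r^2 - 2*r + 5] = 6*r - 2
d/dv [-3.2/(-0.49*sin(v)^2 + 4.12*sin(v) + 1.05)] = (13.184 - 3.136*sin(v))*cos(v)/(-0.49*sin(v)^2 + 4.12*sin(v) + 1.05)^2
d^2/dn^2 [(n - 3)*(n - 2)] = 2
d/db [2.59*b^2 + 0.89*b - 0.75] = 5.18*b + 0.89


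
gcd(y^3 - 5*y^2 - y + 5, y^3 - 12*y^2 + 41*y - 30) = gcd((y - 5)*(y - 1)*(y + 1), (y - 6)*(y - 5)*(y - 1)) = y^2 - 6*y + 5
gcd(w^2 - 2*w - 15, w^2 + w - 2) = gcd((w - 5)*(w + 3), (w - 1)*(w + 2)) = 1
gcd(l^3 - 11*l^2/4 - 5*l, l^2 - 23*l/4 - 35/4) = l + 5/4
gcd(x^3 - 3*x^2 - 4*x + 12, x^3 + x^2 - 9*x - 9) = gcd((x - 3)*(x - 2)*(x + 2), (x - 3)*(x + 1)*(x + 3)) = x - 3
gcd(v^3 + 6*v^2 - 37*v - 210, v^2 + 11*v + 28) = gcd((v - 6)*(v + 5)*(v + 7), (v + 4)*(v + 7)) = v + 7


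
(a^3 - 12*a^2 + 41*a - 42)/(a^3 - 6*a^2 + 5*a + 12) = (a^2 - 9*a + 14)/(a^2 - 3*a - 4)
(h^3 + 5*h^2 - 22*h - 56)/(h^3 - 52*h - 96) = (h^2 + 3*h - 28)/(h^2 - 2*h - 48)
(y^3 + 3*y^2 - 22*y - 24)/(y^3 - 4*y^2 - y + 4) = (y + 6)/(y - 1)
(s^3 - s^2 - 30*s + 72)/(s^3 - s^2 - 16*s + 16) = (s^2 + 3*s - 18)/(s^2 + 3*s - 4)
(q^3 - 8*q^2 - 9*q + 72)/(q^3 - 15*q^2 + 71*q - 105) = (q^2 - 5*q - 24)/(q^2 - 12*q + 35)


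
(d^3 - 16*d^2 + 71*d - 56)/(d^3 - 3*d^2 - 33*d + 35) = (d - 8)/(d + 5)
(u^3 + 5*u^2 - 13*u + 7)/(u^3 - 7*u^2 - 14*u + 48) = (u^3 + 5*u^2 - 13*u + 7)/(u^3 - 7*u^2 - 14*u + 48)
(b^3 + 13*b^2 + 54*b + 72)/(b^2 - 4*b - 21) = (b^2 + 10*b + 24)/(b - 7)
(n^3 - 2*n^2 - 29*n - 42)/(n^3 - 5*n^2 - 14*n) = (n + 3)/n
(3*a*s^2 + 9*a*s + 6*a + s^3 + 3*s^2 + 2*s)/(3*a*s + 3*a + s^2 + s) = s + 2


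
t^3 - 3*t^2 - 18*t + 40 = (t - 5)*(t - 2)*(t + 4)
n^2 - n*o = n*(n - o)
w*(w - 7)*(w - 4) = w^3 - 11*w^2 + 28*w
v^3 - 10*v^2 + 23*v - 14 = (v - 7)*(v - 2)*(v - 1)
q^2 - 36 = (q - 6)*(q + 6)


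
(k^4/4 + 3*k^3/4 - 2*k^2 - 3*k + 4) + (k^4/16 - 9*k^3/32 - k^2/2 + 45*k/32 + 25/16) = 5*k^4/16 + 15*k^3/32 - 5*k^2/2 - 51*k/32 + 89/16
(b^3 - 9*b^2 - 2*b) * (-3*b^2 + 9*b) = -3*b^5 + 36*b^4 - 75*b^3 - 18*b^2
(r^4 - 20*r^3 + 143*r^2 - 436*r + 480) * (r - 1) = r^5 - 21*r^4 + 163*r^3 - 579*r^2 + 916*r - 480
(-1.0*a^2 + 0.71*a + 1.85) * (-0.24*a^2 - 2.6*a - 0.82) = 0.24*a^4 + 2.4296*a^3 - 1.47*a^2 - 5.3922*a - 1.517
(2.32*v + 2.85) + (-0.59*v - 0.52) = 1.73*v + 2.33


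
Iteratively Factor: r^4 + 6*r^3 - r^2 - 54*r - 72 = (r + 4)*(r^3 + 2*r^2 - 9*r - 18) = (r + 2)*(r + 4)*(r^2 - 9) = (r - 3)*(r + 2)*(r + 4)*(r + 3)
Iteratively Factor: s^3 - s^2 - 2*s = (s)*(s^2 - s - 2) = s*(s - 2)*(s + 1)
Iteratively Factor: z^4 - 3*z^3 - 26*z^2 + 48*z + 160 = (z + 4)*(z^3 - 7*z^2 + 2*z + 40) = (z + 2)*(z + 4)*(z^2 - 9*z + 20) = (z - 5)*(z + 2)*(z + 4)*(z - 4)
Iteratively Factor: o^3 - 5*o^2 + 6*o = (o)*(o^2 - 5*o + 6) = o*(o - 2)*(o - 3)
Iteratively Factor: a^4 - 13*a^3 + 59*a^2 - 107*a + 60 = (a - 4)*(a^3 - 9*a^2 + 23*a - 15) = (a - 4)*(a - 3)*(a^2 - 6*a + 5) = (a - 4)*(a - 3)*(a - 1)*(a - 5)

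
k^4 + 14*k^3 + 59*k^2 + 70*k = k*(k + 2)*(k + 5)*(k + 7)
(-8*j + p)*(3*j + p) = -24*j^2 - 5*j*p + p^2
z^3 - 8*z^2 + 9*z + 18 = (z - 6)*(z - 3)*(z + 1)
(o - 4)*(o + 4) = o^2 - 16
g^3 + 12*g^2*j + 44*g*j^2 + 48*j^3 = (g + 2*j)*(g + 4*j)*(g + 6*j)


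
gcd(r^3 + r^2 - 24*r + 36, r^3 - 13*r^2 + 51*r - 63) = r - 3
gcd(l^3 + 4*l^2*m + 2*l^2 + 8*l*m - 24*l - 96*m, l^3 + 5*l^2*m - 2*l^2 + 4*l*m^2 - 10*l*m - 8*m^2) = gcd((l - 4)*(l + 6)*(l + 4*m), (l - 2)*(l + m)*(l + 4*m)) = l + 4*m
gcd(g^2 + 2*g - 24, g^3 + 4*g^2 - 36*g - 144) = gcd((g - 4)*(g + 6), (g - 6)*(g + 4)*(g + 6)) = g + 6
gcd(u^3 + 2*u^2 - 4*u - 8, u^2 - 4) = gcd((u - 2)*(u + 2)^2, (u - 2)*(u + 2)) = u^2 - 4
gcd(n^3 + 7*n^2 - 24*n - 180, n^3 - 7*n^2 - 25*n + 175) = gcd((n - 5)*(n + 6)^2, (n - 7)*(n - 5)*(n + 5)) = n - 5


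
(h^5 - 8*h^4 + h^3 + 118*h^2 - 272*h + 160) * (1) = h^5 - 8*h^4 + h^3 + 118*h^2 - 272*h + 160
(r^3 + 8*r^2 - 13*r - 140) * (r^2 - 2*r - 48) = r^5 + 6*r^4 - 77*r^3 - 498*r^2 + 904*r + 6720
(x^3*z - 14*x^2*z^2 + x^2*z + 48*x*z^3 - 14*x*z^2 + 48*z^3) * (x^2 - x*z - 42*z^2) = x^5*z - 15*x^4*z^2 + x^4*z + 20*x^3*z^3 - 15*x^3*z^2 + 540*x^2*z^4 + 20*x^2*z^3 - 2016*x*z^5 + 540*x*z^4 - 2016*z^5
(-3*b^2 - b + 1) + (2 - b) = -3*b^2 - 2*b + 3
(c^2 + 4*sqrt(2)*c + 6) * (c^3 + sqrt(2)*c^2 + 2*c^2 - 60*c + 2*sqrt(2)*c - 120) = c^5 + 2*c^4 + 5*sqrt(2)*c^4 - 46*c^3 + 10*sqrt(2)*c^3 - 234*sqrt(2)*c^2 - 92*c^2 - 468*sqrt(2)*c - 360*c - 720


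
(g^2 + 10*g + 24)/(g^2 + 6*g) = (g + 4)/g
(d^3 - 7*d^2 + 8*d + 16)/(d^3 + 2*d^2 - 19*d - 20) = (d - 4)/(d + 5)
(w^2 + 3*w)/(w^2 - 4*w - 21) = w/(w - 7)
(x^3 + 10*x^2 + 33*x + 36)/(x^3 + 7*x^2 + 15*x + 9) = (x + 4)/(x + 1)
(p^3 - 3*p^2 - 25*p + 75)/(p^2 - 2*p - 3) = (p^2 - 25)/(p + 1)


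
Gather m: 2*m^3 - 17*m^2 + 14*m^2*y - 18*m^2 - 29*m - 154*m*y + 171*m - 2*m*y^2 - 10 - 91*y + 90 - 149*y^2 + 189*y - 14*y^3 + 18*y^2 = 2*m^3 + m^2*(14*y - 35) + m*(-2*y^2 - 154*y + 142) - 14*y^3 - 131*y^2 + 98*y + 80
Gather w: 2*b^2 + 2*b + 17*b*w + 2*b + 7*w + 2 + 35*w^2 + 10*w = 2*b^2 + 4*b + 35*w^2 + w*(17*b + 17) + 2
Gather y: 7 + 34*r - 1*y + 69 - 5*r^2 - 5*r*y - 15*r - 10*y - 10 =-5*r^2 + 19*r + y*(-5*r - 11) + 66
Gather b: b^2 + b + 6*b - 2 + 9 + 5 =b^2 + 7*b + 12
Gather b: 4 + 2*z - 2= 2*z + 2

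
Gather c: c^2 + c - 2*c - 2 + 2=c^2 - c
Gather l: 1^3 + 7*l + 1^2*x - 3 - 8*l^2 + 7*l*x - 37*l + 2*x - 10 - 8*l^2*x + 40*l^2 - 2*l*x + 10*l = l^2*(32 - 8*x) + l*(5*x - 20) + 3*x - 12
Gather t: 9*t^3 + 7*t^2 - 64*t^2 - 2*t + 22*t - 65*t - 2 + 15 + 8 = 9*t^3 - 57*t^2 - 45*t + 21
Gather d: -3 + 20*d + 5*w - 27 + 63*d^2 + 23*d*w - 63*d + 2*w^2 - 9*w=63*d^2 + d*(23*w - 43) + 2*w^2 - 4*w - 30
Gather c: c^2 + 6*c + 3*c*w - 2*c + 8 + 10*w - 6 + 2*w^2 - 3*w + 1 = c^2 + c*(3*w + 4) + 2*w^2 + 7*w + 3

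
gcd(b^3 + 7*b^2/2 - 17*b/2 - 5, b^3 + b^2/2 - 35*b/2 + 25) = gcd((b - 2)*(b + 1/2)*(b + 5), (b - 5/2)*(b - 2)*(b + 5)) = b^2 + 3*b - 10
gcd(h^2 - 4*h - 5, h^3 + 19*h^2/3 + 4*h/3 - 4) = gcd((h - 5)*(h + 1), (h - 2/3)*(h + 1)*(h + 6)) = h + 1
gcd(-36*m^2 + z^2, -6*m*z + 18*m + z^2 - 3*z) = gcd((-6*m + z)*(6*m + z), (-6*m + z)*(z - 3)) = -6*m + z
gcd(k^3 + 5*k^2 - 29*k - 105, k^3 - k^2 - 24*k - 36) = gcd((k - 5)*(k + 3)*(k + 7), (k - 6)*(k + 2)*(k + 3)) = k + 3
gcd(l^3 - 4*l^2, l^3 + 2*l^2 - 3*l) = l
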